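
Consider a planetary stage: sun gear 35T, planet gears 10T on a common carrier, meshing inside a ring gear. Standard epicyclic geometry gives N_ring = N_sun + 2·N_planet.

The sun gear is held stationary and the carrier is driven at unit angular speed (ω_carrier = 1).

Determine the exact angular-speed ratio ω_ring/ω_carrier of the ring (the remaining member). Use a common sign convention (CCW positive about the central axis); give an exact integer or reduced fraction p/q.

N_ring = 35 + 2·10 = 55
35(ω_s−ω_c) = −55(ω_r−ω_c),  ω_s=0, ω_c=1
ω_r = 1 − (35/55)(0−1) = 18/11
ω_r/ω_c = 18/11

18/11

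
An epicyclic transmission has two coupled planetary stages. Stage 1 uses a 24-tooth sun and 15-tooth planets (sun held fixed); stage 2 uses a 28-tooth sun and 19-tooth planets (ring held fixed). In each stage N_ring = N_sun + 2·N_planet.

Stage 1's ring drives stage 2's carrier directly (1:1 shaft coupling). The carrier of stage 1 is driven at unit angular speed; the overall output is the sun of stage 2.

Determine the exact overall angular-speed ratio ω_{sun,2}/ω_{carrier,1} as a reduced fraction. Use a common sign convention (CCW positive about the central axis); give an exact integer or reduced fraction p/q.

611/126

Stage 1: N_ring = 24 + 2·15 = 54
Stage 1: 24(ω_s−ω_c) = −54(ω_r−ω_c),  ω_s=0, ω_c=1
Stage 1: ω_r = 1 − (24/54)(0−1) = 13/9
  ⇒ ω_r¹/ω_c¹ = 13/9
Stage 2: N_ring = 28 + 2·19 = 66
Stage 2: 28(ω_s−ω_c) = −66(ω_r−ω_c),  ω_r=0, ω_c=1
Stage 2: ω_s = 1 − (66/28)(0−1) = 47/14
  ⇒ ω_s²/ω_c² = 47/14
Coupling ω_c² = ω_r¹ ⇒ overall = 13/9 × 47/14 = 611/126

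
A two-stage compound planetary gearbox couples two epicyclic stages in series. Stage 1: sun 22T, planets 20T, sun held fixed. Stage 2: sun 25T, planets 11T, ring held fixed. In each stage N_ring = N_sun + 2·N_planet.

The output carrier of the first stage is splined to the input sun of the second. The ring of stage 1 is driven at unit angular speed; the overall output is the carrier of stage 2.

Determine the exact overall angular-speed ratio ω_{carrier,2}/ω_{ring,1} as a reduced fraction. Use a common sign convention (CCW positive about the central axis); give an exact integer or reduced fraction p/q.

Stage 1: N_ring = 22 + 2·20 = 62
Stage 1: 22(ω_s−ω_c) = −62(ω_r−ω_c),  ω_s=0, ω_r=1
Stage 1: 22(0−ω_c) = −62(1−ω_c)  ⇒  84ω_c = 62  ⇒  ω_c = 31/42
  ⇒ ω_c¹/ω_r¹ = 31/42
Stage 2: N_ring = 25 + 2·11 = 47
Stage 2: 25(ω_s−ω_c) = −47(ω_r−ω_c),  ω_r=0, ω_s=1
Stage 2: 25(1−ω_c) = −47(0−ω_c)  ⇒  72ω_c = 25  ⇒  ω_c = 25/72
  ⇒ ω_c²/ω_s² = 25/72
Coupling ω_s² = ω_c¹ ⇒ overall = 31/42 × 25/72 = 775/3024

775/3024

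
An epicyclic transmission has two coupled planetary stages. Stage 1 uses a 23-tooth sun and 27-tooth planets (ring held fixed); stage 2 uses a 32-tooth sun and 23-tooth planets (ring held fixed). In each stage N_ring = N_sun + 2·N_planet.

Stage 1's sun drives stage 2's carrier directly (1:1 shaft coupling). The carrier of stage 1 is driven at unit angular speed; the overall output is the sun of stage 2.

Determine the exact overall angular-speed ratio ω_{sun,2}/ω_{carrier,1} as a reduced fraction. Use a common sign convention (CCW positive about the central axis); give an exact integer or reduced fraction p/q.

1375/92

Stage 1: N_ring = 23 + 2·27 = 77
Stage 1: 23(ω_s−ω_c) = −77(ω_r−ω_c),  ω_r=0, ω_c=1
Stage 1: ω_s = 1 − (77/23)(0−1) = 100/23
  ⇒ ω_s¹/ω_c¹ = 100/23
Stage 2: N_ring = 32 + 2·23 = 78
Stage 2: 32(ω_s−ω_c) = −78(ω_r−ω_c),  ω_r=0, ω_c=1
Stage 2: ω_s = 1 − (78/32)(0−1) = 55/16
  ⇒ ω_s²/ω_c² = 55/16
Coupling ω_c² = ω_s¹ ⇒ overall = 100/23 × 55/16 = 1375/92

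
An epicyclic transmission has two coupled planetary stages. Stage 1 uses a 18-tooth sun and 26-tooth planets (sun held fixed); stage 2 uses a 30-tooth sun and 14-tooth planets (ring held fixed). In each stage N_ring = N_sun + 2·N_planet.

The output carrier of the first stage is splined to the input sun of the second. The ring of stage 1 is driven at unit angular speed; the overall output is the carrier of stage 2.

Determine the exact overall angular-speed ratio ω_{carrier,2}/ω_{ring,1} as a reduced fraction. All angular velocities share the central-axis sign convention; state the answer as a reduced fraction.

525/1936

Stage 1: N_ring = 18 + 2·26 = 70
Stage 1: 18(ω_s−ω_c) = −70(ω_r−ω_c),  ω_s=0, ω_r=1
Stage 1: 18(0−ω_c) = −70(1−ω_c)  ⇒  88ω_c = 70  ⇒  ω_c = 35/44
  ⇒ ω_c¹/ω_r¹ = 35/44
Stage 2: N_ring = 30 + 2·14 = 58
Stage 2: 30(ω_s−ω_c) = −58(ω_r−ω_c),  ω_r=0, ω_s=1
Stage 2: 30(1−ω_c) = −58(0−ω_c)  ⇒  88ω_c = 30  ⇒  ω_c = 15/44
  ⇒ ω_c²/ω_s² = 15/44
Coupling ω_s² = ω_c¹ ⇒ overall = 35/44 × 15/44 = 525/1936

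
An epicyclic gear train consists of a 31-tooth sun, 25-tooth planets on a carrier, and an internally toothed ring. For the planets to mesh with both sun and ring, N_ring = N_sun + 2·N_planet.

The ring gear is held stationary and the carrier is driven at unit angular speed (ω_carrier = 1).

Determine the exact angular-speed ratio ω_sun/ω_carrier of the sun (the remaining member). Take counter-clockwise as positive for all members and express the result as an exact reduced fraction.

N_ring = 31 + 2·25 = 81
31(ω_s−ω_c) = −81(ω_r−ω_c),  ω_r=0, ω_c=1
ω_s = 1 − (81/31)(0−1) = 112/31
ω_s/ω_c = 112/31

112/31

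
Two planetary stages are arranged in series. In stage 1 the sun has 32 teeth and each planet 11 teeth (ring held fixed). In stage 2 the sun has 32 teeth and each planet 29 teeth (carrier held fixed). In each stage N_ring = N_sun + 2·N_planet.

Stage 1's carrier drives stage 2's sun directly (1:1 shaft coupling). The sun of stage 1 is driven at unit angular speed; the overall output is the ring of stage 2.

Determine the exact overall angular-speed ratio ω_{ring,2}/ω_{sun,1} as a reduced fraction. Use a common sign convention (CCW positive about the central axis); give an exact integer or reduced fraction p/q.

Stage 1: N_ring = 32 + 2·11 = 54
Stage 1: 32(ω_s−ω_c) = −54(ω_r−ω_c),  ω_r=0, ω_s=1
Stage 1: 32(1−ω_c) = −54(0−ω_c)  ⇒  86ω_c = 32  ⇒  ω_c = 16/43
  ⇒ ω_c¹/ω_s¹ = 16/43
Stage 2: N_ring = 32 + 2·29 = 90
Stage 2: 32(ω_s−ω_c) = −90(ω_r−ω_c),  ω_c=0, ω_s=1
Stage 2: ω_r = 0 − (32/90)(1−0) = -16/45
  ⇒ ω_r²/ω_s² = -16/45
Coupling ω_s² = ω_c¹ ⇒ overall = 16/43 × -16/45 = -256/1935

-256/1935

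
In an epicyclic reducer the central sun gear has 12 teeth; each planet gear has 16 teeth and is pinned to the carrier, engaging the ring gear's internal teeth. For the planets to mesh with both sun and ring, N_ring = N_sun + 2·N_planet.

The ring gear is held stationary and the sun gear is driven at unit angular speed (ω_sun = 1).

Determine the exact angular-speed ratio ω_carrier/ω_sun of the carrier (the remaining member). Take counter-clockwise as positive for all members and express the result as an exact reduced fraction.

3/14

N_ring = 12 + 2·16 = 44
12(ω_s−ω_c) = −44(ω_r−ω_c),  ω_r=0, ω_s=1
12(1−ω_c) = −44(0−ω_c)  ⇒  56ω_c = 12  ⇒  ω_c = 3/14
ω_c/ω_s = 3/14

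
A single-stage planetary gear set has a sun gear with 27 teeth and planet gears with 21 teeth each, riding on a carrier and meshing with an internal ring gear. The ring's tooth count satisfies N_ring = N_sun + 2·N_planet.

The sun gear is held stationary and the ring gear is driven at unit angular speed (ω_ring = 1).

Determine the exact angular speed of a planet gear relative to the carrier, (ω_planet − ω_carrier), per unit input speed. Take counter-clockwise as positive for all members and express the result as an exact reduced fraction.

N_ring = 27 + 2·21 = 69
27(ω_s−ω_c) = −69(ω_r−ω_c),  ω_s=0, ω_r=1
27(0−ω_c) = −69(1−ω_c)  ⇒  96ω_c = 69  ⇒  ω_c = 23/32
sun–planet: 27·(0−23/32) = −21·(ω_p−ω_c)  ⇒  ω_p−ω_c = −(27/21)·(-23/32) = 207/224

207/224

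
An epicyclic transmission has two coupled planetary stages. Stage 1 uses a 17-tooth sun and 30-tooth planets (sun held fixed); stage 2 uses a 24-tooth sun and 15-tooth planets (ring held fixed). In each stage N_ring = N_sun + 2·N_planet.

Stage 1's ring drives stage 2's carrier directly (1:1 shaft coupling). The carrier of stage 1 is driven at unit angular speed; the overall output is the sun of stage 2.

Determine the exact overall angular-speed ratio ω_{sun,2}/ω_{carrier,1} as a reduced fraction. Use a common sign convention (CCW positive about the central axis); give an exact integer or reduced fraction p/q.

611/154

Stage 1: N_ring = 17 + 2·30 = 77
Stage 1: 17(ω_s−ω_c) = −77(ω_r−ω_c),  ω_s=0, ω_c=1
Stage 1: ω_r = 1 − (17/77)(0−1) = 94/77
  ⇒ ω_r¹/ω_c¹ = 94/77
Stage 2: N_ring = 24 + 2·15 = 54
Stage 2: 24(ω_s−ω_c) = −54(ω_r−ω_c),  ω_r=0, ω_c=1
Stage 2: ω_s = 1 − (54/24)(0−1) = 13/4
  ⇒ ω_s²/ω_c² = 13/4
Coupling ω_c² = ω_r¹ ⇒ overall = 94/77 × 13/4 = 611/154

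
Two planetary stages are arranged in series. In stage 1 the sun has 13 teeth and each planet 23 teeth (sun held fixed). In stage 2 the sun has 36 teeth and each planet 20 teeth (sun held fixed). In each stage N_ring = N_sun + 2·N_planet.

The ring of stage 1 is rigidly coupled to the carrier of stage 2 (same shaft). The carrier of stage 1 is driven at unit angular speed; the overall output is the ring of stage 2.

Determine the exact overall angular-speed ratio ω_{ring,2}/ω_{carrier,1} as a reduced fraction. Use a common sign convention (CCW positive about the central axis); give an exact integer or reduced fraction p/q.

2016/1121

Stage 1: N_ring = 13 + 2·23 = 59
Stage 1: 13(ω_s−ω_c) = −59(ω_r−ω_c),  ω_s=0, ω_c=1
Stage 1: ω_r = 1 − (13/59)(0−1) = 72/59
  ⇒ ω_r¹/ω_c¹ = 72/59
Stage 2: N_ring = 36 + 2·20 = 76
Stage 2: 36(ω_s−ω_c) = −76(ω_r−ω_c),  ω_s=0, ω_c=1
Stage 2: ω_r = 1 − (36/76)(0−1) = 28/19
  ⇒ ω_r²/ω_c² = 28/19
Coupling ω_c² = ω_r¹ ⇒ overall = 72/59 × 28/19 = 2016/1121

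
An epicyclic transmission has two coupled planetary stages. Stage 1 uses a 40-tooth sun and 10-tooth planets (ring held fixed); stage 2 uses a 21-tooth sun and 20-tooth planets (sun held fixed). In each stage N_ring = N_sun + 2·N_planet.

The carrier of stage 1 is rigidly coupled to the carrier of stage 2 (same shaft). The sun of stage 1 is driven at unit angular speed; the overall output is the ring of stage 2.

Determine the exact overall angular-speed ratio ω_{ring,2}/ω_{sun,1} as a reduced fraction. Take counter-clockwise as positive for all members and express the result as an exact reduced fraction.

164/305

Stage 1: N_ring = 40 + 2·10 = 60
Stage 1: 40(ω_s−ω_c) = −60(ω_r−ω_c),  ω_r=0, ω_s=1
Stage 1: 40(1−ω_c) = −60(0−ω_c)  ⇒  100ω_c = 40  ⇒  ω_c = 2/5
  ⇒ ω_c¹/ω_s¹ = 2/5
Stage 2: N_ring = 21 + 2·20 = 61
Stage 2: 21(ω_s−ω_c) = −61(ω_r−ω_c),  ω_s=0, ω_c=1
Stage 2: ω_r = 1 − (21/61)(0−1) = 82/61
  ⇒ ω_r²/ω_c² = 82/61
Coupling ω_c² = ω_c¹ ⇒ overall = 2/5 × 82/61 = 164/305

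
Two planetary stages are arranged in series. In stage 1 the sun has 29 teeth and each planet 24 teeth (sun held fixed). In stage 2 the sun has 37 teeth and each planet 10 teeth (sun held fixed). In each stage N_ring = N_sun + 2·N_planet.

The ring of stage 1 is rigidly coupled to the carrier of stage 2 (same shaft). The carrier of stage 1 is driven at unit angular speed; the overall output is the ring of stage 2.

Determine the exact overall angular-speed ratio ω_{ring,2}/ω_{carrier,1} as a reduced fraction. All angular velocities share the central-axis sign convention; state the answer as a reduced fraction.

Stage 1: N_ring = 29 + 2·24 = 77
Stage 1: 29(ω_s−ω_c) = −77(ω_r−ω_c),  ω_s=0, ω_c=1
Stage 1: ω_r = 1 − (29/77)(0−1) = 106/77
  ⇒ ω_r¹/ω_c¹ = 106/77
Stage 2: N_ring = 37 + 2·10 = 57
Stage 2: 37(ω_s−ω_c) = −57(ω_r−ω_c),  ω_s=0, ω_c=1
Stage 2: ω_r = 1 − (37/57)(0−1) = 94/57
  ⇒ ω_r²/ω_c² = 94/57
Coupling ω_c² = ω_r¹ ⇒ overall = 106/77 × 94/57 = 9964/4389

9964/4389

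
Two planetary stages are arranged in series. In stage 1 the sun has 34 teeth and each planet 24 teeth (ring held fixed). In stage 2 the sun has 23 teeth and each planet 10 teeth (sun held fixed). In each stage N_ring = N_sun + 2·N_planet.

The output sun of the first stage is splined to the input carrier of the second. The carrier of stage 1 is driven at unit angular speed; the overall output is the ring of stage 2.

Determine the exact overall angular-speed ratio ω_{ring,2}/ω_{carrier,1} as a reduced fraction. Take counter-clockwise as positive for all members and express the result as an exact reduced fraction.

Stage 1: N_ring = 34 + 2·24 = 82
Stage 1: 34(ω_s−ω_c) = −82(ω_r−ω_c),  ω_r=0, ω_c=1
Stage 1: ω_s = 1 − (82/34)(0−1) = 58/17
  ⇒ ω_s¹/ω_c¹ = 58/17
Stage 2: N_ring = 23 + 2·10 = 43
Stage 2: 23(ω_s−ω_c) = −43(ω_r−ω_c),  ω_s=0, ω_c=1
Stage 2: ω_r = 1 − (23/43)(0−1) = 66/43
  ⇒ ω_r²/ω_c² = 66/43
Coupling ω_c² = ω_s¹ ⇒ overall = 58/17 × 66/43 = 3828/731

3828/731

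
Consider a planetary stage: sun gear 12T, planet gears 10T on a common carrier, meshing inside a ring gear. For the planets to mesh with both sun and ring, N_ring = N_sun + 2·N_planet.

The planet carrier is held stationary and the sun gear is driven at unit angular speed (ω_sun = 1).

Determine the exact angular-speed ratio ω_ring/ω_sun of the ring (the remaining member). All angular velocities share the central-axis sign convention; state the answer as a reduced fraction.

N_ring = 12 + 2·10 = 32
12(ω_s−ω_c) = −32(ω_r−ω_c),  ω_c=0, ω_s=1
ω_r = 0 − (12/32)(1−0) = -3/8
ω_r/ω_s = -3/8

-3/8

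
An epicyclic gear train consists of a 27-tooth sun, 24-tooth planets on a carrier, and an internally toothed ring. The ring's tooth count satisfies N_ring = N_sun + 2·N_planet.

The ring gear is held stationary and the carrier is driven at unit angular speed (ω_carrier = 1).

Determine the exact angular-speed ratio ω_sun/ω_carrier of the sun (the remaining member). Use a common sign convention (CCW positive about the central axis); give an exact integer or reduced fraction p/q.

N_ring = 27 + 2·24 = 75
27(ω_s−ω_c) = −75(ω_r−ω_c),  ω_r=0, ω_c=1
ω_s = 1 − (75/27)(0−1) = 34/9
ω_s/ω_c = 34/9

34/9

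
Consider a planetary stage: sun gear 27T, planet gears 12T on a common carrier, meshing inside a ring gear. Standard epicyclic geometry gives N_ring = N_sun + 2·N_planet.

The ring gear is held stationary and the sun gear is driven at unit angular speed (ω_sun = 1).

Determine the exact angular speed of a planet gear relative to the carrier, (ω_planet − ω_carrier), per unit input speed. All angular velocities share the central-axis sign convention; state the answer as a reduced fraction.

N_ring = 27 + 2·12 = 51
27(ω_s−ω_c) = −51(ω_r−ω_c),  ω_r=0, ω_s=1
27(1−ω_c) = −51(0−ω_c)  ⇒  78ω_c = 27  ⇒  ω_c = 9/26
sun–planet: 27·(1−9/26) = −12·(ω_p−ω_c)  ⇒  ω_p−ω_c = −(27/12)·(17/26) = -153/104

-153/104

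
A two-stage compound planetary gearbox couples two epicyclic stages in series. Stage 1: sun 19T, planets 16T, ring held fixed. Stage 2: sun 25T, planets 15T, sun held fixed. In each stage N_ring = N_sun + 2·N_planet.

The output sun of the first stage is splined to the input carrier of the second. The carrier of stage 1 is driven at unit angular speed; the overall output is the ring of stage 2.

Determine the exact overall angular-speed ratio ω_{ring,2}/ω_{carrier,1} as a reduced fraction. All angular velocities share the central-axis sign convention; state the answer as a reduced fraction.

Stage 1: N_ring = 19 + 2·16 = 51
Stage 1: 19(ω_s−ω_c) = −51(ω_r−ω_c),  ω_r=0, ω_c=1
Stage 1: ω_s = 1 − (51/19)(0−1) = 70/19
  ⇒ ω_s¹/ω_c¹ = 70/19
Stage 2: N_ring = 25 + 2·15 = 55
Stage 2: 25(ω_s−ω_c) = −55(ω_r−ω_c),  ω_s=0, ω_c=1
Stage 2: ω_r = 1 − (25/55)(0−1) = 16/11
  ⇒ ω_r²/ω_c² = 16/11
Coupling ω_c² = ω_s¹ ⇒ overall = 70/19 × 16/11 = 1120/209

1120/209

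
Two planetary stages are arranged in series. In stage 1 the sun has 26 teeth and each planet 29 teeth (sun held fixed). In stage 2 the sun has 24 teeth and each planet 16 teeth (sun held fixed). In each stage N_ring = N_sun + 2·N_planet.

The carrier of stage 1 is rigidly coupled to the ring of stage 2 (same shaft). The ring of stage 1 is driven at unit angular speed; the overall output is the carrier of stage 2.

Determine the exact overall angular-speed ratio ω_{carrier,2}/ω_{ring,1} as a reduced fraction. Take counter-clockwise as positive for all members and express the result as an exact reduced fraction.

147/275

Stage 1: N_ring = 26 + 2·29 = 84
Stage 1: 26(ω_s−ω_c) = −84(ω_r−ω_c),  ω_s=0, ω_r=1
Stage 1: 26(0−ω_c) = −84(1−ω_c)  ⇒  110ω_c = 84  ⇒  ω_c = 42/55
  ⇒ ω_c¹/ω_r¹ = 42/55
Stage 2: N_ring = 24 + 2·16 = 56
Stage 2: 24(ω_s−ω_c) = −56(ω_r−ω_c),  ω_s=0, ω_r=1
Stage 2: 24(0−ω_c) = −56(1−ω_c)  ⇒  80ω_c = 56  ⇒  ω_c = 7/10
  ⇒ ω_c²/ω_r² = 7/10
Coupling ω_r² = ω_c¹ ⇒ overall = 42/55 × 7/10 = 147/275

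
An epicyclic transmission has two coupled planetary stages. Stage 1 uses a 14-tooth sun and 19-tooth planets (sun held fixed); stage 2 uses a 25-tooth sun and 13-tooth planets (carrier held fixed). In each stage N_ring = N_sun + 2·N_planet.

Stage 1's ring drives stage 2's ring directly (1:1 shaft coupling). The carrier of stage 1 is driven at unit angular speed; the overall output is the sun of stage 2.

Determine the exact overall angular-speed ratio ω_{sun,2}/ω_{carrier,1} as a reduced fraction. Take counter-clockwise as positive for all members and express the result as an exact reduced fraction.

Stage 1: N_ring = 14 + 2·19 = 52
Stage 1: 14(ω_s−ω_c) = −52(ω_r−ω_c),  ω_s=0, ω_c=1
Stage 1: ω_r = 1 − (14/52)(0−1) = 33/26
  ⇒ ω_r¹/ω_c¹ = 33/26
Stage 2: N_ring = 25 + 2·13 = 51
Stage 2: 25(ω_s−ω_c) = −51(ω_r−ω_c),  ω_c=0, ω_r=1
Stage 2: ω_s = 0 − (51/25)(1−0) = -51/25
  ⇒ ω_s²/ω_r² = -51/25
Coupling ω_r² = ω_r¹ ⇒ overall = 33/26 × -51/25 = -1683/650

-1683/650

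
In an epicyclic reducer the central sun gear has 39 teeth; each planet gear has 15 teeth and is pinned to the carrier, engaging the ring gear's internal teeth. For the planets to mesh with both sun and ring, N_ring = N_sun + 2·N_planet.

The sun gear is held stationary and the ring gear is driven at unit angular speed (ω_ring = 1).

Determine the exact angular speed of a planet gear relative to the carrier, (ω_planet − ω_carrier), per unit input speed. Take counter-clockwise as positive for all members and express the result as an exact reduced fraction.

N_ring = 39 + 2·15 = 69
39(ω_s−ω_c) = −69(ω_r−ω_c),  ω_s=0, ω_r=1
39(0−ω_c) = −69(1−ω_c)  ⇒  108ω_c = 69  ⇒  ω_c = 23/36
sun–planet: 39·(0−23/36) = −15·(ω_p−ω_c)  ⇒  ω_p−ω_c = −(39/15)·(-23/36) = 299/180

299/180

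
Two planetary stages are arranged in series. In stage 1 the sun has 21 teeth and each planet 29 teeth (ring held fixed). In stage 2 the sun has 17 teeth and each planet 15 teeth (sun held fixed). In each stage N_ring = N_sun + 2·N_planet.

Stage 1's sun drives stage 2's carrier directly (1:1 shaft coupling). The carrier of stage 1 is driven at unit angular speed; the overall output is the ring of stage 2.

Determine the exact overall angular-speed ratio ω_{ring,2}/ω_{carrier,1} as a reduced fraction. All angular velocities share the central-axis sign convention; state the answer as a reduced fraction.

Stage 1: N_ring = 21 + 2·29 = 79
Stage 1: 21(ω_s−ω_c) = −79(ω_r−ω_c),  ω_r=0, ω_c=1
Stage 1: ω_s = 1 − (79/21)(0−1) = 100/21
  ⇒ ω_s¹/ω_c¹ = 100/21
Stage 2: N_ring = 17 + 2·15 = 47
Stage 2: 17(ω_s−ω_c) = −47(ω_r−ω_c),  ω_s=0, ω_c=1
Stage 2: ω_r = 1 − (17/47)(0−1) = 64/47
  ⇒ ω_r²/ω_c² = 64/47
Coupling ω_c² = ω_s¹ ⇒ overall = 100/21 × 64/47 = 6400/987

6400/987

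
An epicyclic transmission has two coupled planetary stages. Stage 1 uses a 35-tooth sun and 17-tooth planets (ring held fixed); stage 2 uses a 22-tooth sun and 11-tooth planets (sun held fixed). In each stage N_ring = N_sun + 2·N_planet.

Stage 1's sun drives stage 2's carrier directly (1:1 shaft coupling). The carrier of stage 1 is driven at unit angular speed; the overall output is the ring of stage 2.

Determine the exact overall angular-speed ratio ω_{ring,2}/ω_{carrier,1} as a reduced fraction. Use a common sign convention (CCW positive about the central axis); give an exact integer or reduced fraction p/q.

156/35

Stage 1: N_ring = 35 + 2·17 = 69
Stage 1: 35(ω_s−ω_c) = −69(ω_r−ω_c),  ω_r=0, ω_c=1
Stage 1: ω_s = 1 − (69/35)(0−1) = 104/35
  ⇒ ω_s¹/ω_c¹ = 104/35
Stage 2: N_ring = 22 + 2·11 = 44
Stage 2: 22(ω_s−ω_c) = −44(ω_r−ω_c),  ω_s=0, ω_c=1
Stage 2: ω_r = 1 − (22/44)(0−1) = 3/2
  ⇒ ω_r²/ω_c² = 3/2
Coupling ω_c² = ω_s¹ ⇒ overall = 104/35 × 3/2 = 156/35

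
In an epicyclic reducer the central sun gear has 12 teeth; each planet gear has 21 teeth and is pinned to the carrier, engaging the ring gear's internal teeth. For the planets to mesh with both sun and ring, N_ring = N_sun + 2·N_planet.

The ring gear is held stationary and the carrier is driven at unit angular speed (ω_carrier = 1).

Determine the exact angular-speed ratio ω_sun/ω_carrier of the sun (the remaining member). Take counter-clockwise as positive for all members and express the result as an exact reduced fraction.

N_ring = 12 + 2·21 = 54
12(ω_s−ω_c) = −54(ω_r−ω_c),  ω_r=0, ω_c=1
ω_s = 1 − (54/12)(0−1) = 11/2
ω_s/ω_c = 11/2

11/2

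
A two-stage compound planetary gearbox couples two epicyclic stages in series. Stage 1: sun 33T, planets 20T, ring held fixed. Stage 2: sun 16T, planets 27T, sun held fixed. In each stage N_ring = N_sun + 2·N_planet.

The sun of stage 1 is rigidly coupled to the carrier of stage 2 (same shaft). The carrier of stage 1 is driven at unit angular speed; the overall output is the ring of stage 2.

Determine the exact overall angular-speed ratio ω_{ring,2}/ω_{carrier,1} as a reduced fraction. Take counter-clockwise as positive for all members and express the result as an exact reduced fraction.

4558/1155

Stage 1: N_ring = 33 + 2·20 = 73
Stage 1: 33(ω_s−ω_c) = −73(ω_r−ω_c),  ω_r=0, ω_c=1
Stage 1: ω_s = 1 − (73/33)(0−1) = 106/33
  ⇒ ω_s¹/ω_c¹ = 106/33
Stage 2: N_ring = 16 + 2·27 = 70
Stage 2: 16(ω_s−ω_c) = −70(ω_r−ω_c),  ω_s=0, ω_c=1
Stage 2: ω_r = 1 − (16/70)(0−1) = 43/35
  ⇒ ω_r²/ω_c² = 43/35
Coupling ω_c² = ω_s¹ ⇒ overall = 106/33 × 43/35 = 4558/1155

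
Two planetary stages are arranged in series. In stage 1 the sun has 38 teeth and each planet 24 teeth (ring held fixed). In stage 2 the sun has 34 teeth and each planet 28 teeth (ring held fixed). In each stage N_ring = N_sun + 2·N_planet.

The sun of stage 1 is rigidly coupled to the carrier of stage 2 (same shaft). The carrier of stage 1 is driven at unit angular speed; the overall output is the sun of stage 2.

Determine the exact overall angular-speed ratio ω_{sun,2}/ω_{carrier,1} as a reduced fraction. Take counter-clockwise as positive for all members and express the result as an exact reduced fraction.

Stage 1: N_ring = 38 + 2·24 = 86
Stage 1: 38(ω_s−ω_c) = −86(ω_r−ω_c),  ω_r=0, ω_c=1
Stage 1: ω_s = 1 − (86/38)(0−1) = 62/19
  ⇒ ω_s¹/ω_c¹ = 62/19
Stage 2: N_ring = 34 + 2·28 = 90
Stage 2: 34(ω_s−ω_c) = −90(ω_r−ω_c),  ω_r=0, ω_c=1
Stage 2: ω_s = 1 − (90/34)(0−1) = 62/17
  ⇒ ω_s²/ω_c² = 62/17
Coupling ω_c² = ω_s¹ ⇒ overall = 62/19 × 62/17 = 3844/323

3844/323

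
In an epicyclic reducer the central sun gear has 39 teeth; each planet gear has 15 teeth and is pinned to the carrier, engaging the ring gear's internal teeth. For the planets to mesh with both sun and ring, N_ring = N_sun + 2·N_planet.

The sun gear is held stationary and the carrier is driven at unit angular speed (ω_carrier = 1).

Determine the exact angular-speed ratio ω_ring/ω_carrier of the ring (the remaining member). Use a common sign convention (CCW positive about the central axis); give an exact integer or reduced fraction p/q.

N_ring = 39 + 2·15 = 69
39(ω_s−ω_c) = −69(ω_r−ω_c),  ω_s=0, ω_c=1
ω_r = 1 − (39/69)(0−1) = 36/23
ω_r/ω_c = 36/23

36/23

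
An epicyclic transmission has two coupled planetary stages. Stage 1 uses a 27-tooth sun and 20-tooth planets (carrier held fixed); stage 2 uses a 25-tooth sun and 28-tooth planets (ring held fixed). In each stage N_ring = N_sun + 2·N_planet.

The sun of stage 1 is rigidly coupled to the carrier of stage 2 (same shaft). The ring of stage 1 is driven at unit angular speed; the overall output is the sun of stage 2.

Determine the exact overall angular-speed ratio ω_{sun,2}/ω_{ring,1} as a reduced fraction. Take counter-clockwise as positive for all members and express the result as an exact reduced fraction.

Stage 1: N_ring = 27 + 2·20 = 67
Stage 1: 27(ω_s−ω_c) = −67(ω_r−ω_c),  ω_c=0, ω_r=1
Stage 1: ω_s = 0 − (67/27)(1−0) = -67/27
  ⇒ ω_s¹/ω_r¹ = -67/27
Stage 2: N_ring = 25 + 2·28 = 81
Stage 2: 25(ω_s−ω_c) = −81(ω_r−ω_c),  ω_r=0, ω_c=1
Stage 2: ω_s = 1 − (81/25)(0−1) = 106/25
  ⇒ ω_s²/ω_c² = 106/25
Coupling ω_c² = ω_s¹ ⇒ overall = -67/27 × 106/25 = -7102/675

-7102/675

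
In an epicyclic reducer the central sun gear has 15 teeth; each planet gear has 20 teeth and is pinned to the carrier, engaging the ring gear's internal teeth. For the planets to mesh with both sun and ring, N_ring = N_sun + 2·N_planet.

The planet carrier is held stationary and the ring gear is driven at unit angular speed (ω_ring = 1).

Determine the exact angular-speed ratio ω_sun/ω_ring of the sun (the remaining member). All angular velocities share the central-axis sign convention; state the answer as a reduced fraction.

-11/3

N_ring = 15 + 2·20 = 55
15(ω_s−ω_c) = −55(ω_r−ω_c),  ω_c=0, ω_r=1
ω_s = 0 − (55/15)(1−0) = -11/3
ω_s/ω_r = -11/3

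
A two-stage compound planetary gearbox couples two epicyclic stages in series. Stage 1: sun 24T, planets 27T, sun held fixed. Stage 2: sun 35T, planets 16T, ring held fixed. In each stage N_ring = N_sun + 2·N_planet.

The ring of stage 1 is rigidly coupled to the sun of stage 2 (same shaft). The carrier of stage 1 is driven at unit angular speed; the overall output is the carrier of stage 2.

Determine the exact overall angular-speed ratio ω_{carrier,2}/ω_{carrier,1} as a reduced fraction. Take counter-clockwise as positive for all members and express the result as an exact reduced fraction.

35/78

Stage 1: N_ring = 24 + 2·27 = 78
Stage 1: 24(ω_s−ω_c) = −78(ω_r−ω_c),  ω_s=0, ω_c=1
Stage 1: ω_r = 1 − (24/78)(0−1) = 17/13
  ⇒ ω_r¹/ω_c¹ = 17/13
Stage 2: N_ring = 35 + 2·16 = 67
Stage 2: 35(ω_s−ω_c) = −67(ω_r−ω_c),  ω_r=0, ω_s=1
Stage 2: 35(1−ω_c) = −67(0−ω_c)  ⇒  102ω_c = 35  ⇒  ω_c = 35/102
  ⇒ ω_c²/ω_s² = 35/102
Coupling ω_s² = ω_r¹ ⇒ overall = 17/13 × 35/102 = 35/78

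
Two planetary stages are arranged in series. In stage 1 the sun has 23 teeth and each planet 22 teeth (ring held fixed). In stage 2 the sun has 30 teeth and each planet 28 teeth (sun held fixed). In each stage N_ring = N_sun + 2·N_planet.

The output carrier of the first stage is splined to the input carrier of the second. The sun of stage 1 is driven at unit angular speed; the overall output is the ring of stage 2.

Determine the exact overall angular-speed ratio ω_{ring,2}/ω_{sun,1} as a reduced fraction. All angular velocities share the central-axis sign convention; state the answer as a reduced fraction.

667/1935

Stage 1: N_ring = 23 + 2·22 = 67
Stage 1: 23(ω_s−ω_c) = −67(ω_r−ω_c),  ω_r=0, ω_s=1
Stage 1: 23(1−ω_c) = −67(0−ω_c)  ⇒  90ω_c = 23  ⇒  ω_c = 23/90
  ⇒ ω_c¹/ω_s¹ = 23/90
Stage 2: N_ring = 30 + 2·28 = 86
Stage 2: 30(ω_s−ω_c) = −86(ω_r−ω_c),  ω_s=0, ω_c=1
Stage 2: ω_r = 1 − (30/86)(0−1) = 58/43
  ⇒ ω_r²/ω_c² = 58/43
Coupling ω_c² = ω_c¹ ⇒ overall = 23/90 × 58/43 = 667/1935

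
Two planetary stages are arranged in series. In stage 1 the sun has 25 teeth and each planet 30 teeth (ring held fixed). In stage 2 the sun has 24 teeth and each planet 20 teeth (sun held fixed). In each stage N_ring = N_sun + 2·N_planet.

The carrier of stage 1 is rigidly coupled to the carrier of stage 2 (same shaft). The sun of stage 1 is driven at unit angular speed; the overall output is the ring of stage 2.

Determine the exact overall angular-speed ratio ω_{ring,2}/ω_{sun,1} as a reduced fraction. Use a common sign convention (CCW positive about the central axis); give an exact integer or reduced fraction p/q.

5/16

Stage 1: N_ring = 25 + 2·30 = 85
Stage 1: 25(ω_s−ω_c) = −85(ω_r−ω_c),  ω_r=0, ω_s=1
Stage 1: 25(1−ω_c) = −85(0−ω_c)  ⇒  110ω_c = 25  ⇒  ω_c = 5/22
  ⇒ ω_c¹/ω_s¹ = 5/22
Stage 2: N_ring = 24 + 2·20 = 64
Stage 2: 24(ω_s−ω_c) = −64(ω_r−ω_c),  ω_s=0, ω_c=1
Stage 2: ω_r = 1 − (24/64)(0−1) = 11/8
  ⇒ ω_r²/ω_c² = 11/8
Coupling ω_c² = ω_c¹ ⇒ overall = 5/22 × 11/8 = 5/16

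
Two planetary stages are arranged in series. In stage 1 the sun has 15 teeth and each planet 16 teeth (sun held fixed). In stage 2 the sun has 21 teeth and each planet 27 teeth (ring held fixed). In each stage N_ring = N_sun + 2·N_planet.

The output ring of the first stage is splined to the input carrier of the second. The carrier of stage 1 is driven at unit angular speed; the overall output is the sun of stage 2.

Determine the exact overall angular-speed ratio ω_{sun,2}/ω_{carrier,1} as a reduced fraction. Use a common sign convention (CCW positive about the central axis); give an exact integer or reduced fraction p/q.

1984/329

Stage 1: N_ring = 15 + 2·16 = 47
Stage 1: 15(ω_s−ω_c) = −47(ω_r−ω_c),  ω_s=0, ω_c=1
Stage 1: ω_r = 1 − (15/47)(0−1) = 62/47
  ⇒ ω_r¹/ω_c¹ = 62/47
Stage 2: N_ring = 21 + 2·27 = 75
Stage 2: 21(ω_s−ω_c) = −75(ω_r−ω_c),  ω_r=0, ω_c=1
Stage 2: ω_s = 1 − (75/21)(0−1) = 32/7
  ⇒ ω_s²/ω_c² = 32/7
Coupling ω_c² = ω_r¹ ⇒ overall = 62/47 × 32/7 = 1984/329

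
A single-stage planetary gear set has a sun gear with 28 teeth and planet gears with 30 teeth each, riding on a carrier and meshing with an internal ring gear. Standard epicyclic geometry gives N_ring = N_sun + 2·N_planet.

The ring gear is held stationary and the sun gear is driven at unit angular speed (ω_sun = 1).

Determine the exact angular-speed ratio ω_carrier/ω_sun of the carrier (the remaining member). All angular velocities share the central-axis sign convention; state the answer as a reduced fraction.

N_ring = 28 + 2·30 = 88
28(ω_s−ω_c) = −88(ω_r−ω_c),  ω_r=0, ω_s=1
28(1−ω_c) = −88(0−ω_c)  ⇒  116ω_c = 28  ⇒  ω_c = 7/29
ω_c/ω_s = 7/29

7/29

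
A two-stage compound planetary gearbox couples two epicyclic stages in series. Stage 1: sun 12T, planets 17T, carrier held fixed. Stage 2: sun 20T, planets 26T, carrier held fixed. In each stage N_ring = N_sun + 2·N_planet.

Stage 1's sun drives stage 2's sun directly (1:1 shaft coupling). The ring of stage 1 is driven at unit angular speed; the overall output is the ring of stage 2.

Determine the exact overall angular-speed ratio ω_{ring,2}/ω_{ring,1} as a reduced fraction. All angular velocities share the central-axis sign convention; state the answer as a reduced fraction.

115/108

Stage 1: N_ring = 12 + 2·17 = 46
Stage 1: 12(ω_s−ω_c) = −46(ω_r−ω_c),  ω_c=0, ω_r=1
Stage 1: ω_s = 0 − (46/12)(1−0) = -23/6
  ⇒ ω_s¹/ω_r¹ = -23/6
Stage 2: N_ring = 20 + 2·26 = 72
Stage 2: 20(ω_s−ω_c) = −72(ω_r−ω_c),  ω_c=0, ω_s=1
Stage 2: ω_r = 0 − (20/72)(1−0) = -5/18
  ⇒ ω_r²/ω_s² = -5/18
Coupling ω_s² = ω_s¹ ⇒ overall = -23/6 × -5/18 = 115/108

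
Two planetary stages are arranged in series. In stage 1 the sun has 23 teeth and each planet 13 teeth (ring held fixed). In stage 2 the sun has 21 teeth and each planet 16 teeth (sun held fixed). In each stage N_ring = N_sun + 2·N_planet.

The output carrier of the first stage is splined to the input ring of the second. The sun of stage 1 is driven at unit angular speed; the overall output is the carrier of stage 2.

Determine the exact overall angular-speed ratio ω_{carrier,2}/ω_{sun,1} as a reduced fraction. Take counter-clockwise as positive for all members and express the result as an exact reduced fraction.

Stage 1: N_ring = 23 + 2·13 = 49
Stage 1: 23(ω_s−ω_c) = −49(ω_r−ω_c),  ω_r=0, ω_s=1
Stage 1: 23(1−ω_c) = −49(0−ω_c)  ⇒  72ω_c = 23  ⇒  ω_c = 23/72
  ⇒ ω_c¹/ω_s¹ = 23/72
Stage 2: N_ring = 21 + 2·16 = 53
Stage 2: 21(ω_s−ω_c) = −53(ω_r−ω_c),  ω_s=0, ω_r=1
Stage 2: 21(0−ω_c) = −53(1−ω_c)  ⇒  74ω_c = 53  ⇒  ω_c = 53/74
  ⇒ ω_c²/ω_r² = 53/74
Coupling ω_r² = ω_c¹ ⇒ overall = 23/72 × 53/74 = 1219/5328

1219/5328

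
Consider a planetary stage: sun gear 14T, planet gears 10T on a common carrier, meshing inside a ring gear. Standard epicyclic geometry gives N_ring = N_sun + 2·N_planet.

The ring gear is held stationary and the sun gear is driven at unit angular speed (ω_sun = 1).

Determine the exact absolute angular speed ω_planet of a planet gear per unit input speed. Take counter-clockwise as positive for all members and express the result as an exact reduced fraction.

-7/10

N_ring = 14 + 2·10 = 34
14(ω_s−ω_c) = −34(ω_r−ω_c),  ω_r=0, ω_s=1
14(1−ω_c) = −34(0−ω_c)  ⇒  48ω_c = 14  ⇒  ω_c = 7/24
sun–planet: 14·(1−7/24) = −10·(ω_p−ω_c)  ⇒  ω_p−ω_c = −(14/10)·(17/24) = -119/120
ω_p = 7/24 − 119/120 = -7/10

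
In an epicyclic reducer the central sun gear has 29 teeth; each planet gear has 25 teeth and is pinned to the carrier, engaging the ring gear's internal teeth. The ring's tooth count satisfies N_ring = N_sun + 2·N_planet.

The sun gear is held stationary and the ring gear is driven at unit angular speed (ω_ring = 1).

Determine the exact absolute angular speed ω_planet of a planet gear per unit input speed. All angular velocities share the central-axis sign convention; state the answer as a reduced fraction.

N_ring = 29 + 2·25 = 79
29(ω_s−ω_c) = −79(ω_r−ω_c),  ω_s=0, ω_r=1
29(0−ω_c) = −79(1−ω_c)  ⇒  108ω_c = 79  ⇒  ω_c = 79/108
sun–planet: 29·(0−79/108) = −25·(ω_p−ω_c)  ⇒  ω_p−ω_c = −(29/25)·(-79/108) = 2291/2700
ω_p = 79/108 + 2291/2700 = 79/50

79/50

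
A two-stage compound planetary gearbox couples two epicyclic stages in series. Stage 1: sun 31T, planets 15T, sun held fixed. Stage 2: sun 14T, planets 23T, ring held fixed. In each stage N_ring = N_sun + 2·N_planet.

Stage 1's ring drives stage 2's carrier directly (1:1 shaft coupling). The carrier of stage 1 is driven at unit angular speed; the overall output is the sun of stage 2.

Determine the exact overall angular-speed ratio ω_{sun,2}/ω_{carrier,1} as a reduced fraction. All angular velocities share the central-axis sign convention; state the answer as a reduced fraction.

Stage 1: N_ring = 31 + 2·15 = 61
Stage 1: 31(ω_s−ω_c) = −61(ω_r−ω_c),  ω_s=0, ω_c=1
Stage 1: ω_r = 1 − (31/61)(0−1) = 92/61
  ⇒ ω_r¹/ω_c¹ = 92/61
Stage 2: N_ring = 14 + 2·23 = 60
Stage 2: 14(ω_s−ω_c) = −60(ω_r−ω_c),  ω_r=0, ω_c=1
Stage 2: ω_s = 1 − (60/14)(0−1) = 37/7
  ⇒ ω_s²/ω_c² = 37/7
Coupling ω_c² = ω_r¹ ⇒ overall = 92/61 × 37/7 = 3404/427

3404/427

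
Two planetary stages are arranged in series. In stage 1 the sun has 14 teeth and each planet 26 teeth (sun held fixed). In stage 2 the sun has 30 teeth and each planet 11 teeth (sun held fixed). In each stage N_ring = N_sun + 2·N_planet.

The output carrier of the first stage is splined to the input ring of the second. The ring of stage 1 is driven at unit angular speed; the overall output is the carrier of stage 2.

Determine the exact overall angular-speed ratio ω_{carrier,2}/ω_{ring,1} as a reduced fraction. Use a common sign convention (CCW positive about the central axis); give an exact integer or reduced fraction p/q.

Stage 1: N_ring = 14 + 2·26 = 66
Stage 1: 14(ω_s−ω_c) = −66(ω_r−ω_c),  ω_s=0, ω_r=1
Stage 1: 14(0−ω_c) = −66(1−ω_c)  ⇒  80ω_c = 66  ⇒  ω_c = 33/40
  ⇒ ω_c¹/ω_r¹ = 33/40
Stage 2: N_ring = 30 + 2·11 = 52
Stage 2: 30(ω_s−ω_c) = −52(ω_r−ω_c),  ω_s=0, ω_r=1
Stage 2: 30(0−ω_c) = −52(1−ω_c)  ⇒  82ω_c = 52  ⇒  ω_c = 26/41
  ⇒ ω_c²/ω_r² = 26/41
Coupling ω_r² = ω_c¹ ⇒ overall = 33/40 × 26/41 = 429/820

429/820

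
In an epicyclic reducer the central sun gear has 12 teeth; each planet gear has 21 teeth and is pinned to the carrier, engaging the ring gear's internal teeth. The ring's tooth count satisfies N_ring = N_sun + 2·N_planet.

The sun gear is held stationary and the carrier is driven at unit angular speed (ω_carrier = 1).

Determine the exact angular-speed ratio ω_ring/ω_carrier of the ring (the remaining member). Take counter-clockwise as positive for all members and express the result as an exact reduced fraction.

11/9

N_ring = 12 + 2·21 = 54
12(ω_s−ω_c) = −54(ω_r−ω_c),  ω_s=0, ω_c=1
ω_r = 1 − (12/54)(0−1) = 11/9
ω_r/ω_c = 11/9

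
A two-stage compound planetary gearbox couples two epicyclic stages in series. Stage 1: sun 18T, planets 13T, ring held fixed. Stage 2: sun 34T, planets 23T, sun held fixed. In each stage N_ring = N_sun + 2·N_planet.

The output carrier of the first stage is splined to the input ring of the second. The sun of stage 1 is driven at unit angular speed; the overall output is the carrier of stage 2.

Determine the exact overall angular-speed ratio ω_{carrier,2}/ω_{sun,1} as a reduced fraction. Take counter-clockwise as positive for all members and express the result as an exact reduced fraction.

120/589

Stage 1: N_ring = 18 + 2·13 = 44
Stage 1: 18(ω_s−ω_c) = −44(ω_r−ω_c),  ω_r=0, ω_s=1
Stage 1: 18(1−ω_c) = −44(0−ω_c)  ⇒  62ω_c = 18  ⇒  ω_c = 9/31
  ⇒ ω_c¹/ω_s¹ = 9/31
Stage 2: N_ring = 34 + 2·23 = 80
Stage 2: 34(ω_s−ω_c) = −80(ω_r−ω_c),  ω_s=0, ω_r=1
Stage 2: 34(0−ω_c) = −80(1−ω_c)  ⇒  114ω_c = 80  ⇒  ω_c = 40/57
  ⇒ ω_c²/ω_r² = 40/57
Coupling ω_r² = ω_c¹ ⇒ overall = 9/31 × 40/57 = 120/589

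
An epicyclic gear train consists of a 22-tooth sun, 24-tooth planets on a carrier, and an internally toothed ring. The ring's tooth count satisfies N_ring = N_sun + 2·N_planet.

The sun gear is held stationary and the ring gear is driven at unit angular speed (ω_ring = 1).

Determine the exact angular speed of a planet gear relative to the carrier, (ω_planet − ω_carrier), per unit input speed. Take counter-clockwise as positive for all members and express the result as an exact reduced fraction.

385/552

N_ring = 22 + 2·24 = 70
22(ω_s−ω_c) = −70(ω_r−ω_c),  ω_s=0, ω_r=1
22(0−ω_c) = −70(1−ω_c)  ⇒  92ω_c = 70  ⇒  ω_c = 35/46
sun–planet: 22·(0−35/46) = −24·(ω_p−ω_c)  ⇒  ω_p−ω_c = −(22/24)·(-35/46) = 385/552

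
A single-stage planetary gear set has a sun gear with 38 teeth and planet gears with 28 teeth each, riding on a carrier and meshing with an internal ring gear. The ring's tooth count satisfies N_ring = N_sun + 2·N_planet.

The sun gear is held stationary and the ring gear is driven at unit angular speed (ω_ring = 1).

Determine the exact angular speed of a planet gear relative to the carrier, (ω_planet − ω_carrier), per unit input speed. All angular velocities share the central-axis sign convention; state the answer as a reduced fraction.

N_ring = 38 + 2·28 = 94
38(ω_s−ω_c) = −94(ω_r−ω_c),  ω_s=0, ω_r=1
38(0−ω_c) = −94(1−ω_c)  ⇒  132ω_c = 94  ⇒  ω_c = 47/66
sun–planet: 38·(0−47/66) = −28·(ω_p−ω_c)  ⇒  ω_p−ω_c = −(38/28)·(-47/66) = 893/924

893/924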